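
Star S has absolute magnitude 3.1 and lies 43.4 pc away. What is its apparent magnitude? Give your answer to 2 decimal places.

m = M + 5 log₁₀(d/10 pc) = 3.1 + 5 log₁₀(43.4/10)
  = 3.1 + 5 × 0.637 = 3.1 + 3.19 = 6.29.

6.29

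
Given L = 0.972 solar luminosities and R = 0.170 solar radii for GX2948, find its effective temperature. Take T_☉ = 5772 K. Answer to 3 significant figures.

T/T_☉ = (L/L_☉)^(1/4) / (R/R_☉)^(1/2)
T = 5772 × (0.972)^(1/4) / √(0.170) = 5772 × 0.9929 / 0.4123 = 1.390×10^4 K.

1.39×10^4 K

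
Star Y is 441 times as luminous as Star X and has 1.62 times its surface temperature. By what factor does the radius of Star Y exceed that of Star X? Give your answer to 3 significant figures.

L ∝ R²T⁴ gives R ∝ √L / T², so
R_Y/R_X = √(441) / (1.62)² = 21.00 / 2.624 = 8.002.

8.00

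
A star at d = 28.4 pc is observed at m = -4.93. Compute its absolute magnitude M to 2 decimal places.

-7.20

M = m − 5 log₁₀(d/10 pc) = -4.93 − 5 log₁₀(28.4/10)
  = -4.93 − 5 × 0.453 = -4.93 − 2.27 = -7.20.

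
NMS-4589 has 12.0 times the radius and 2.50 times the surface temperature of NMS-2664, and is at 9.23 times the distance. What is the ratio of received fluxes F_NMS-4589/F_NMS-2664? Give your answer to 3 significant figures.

L_NMS-4589/L_NMS-2664 = (R_NMS-4589/R_NMS-2664)²(T_NMS-4589/T_NMS-2664)⁴ = (12.0)² × (2.50)⁴ = 5625.
F_NMS-4589/F_NMS-2664 = (L_NMS-4589/L_NMS-2664)/(d_NMS-4589/d_NMS-2664)² = 5625 / (9.23)² = 66.03.

66.0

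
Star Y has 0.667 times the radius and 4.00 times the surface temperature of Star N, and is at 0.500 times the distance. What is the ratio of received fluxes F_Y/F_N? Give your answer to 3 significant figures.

L_Y/L_N = (R_Y/R_N)²(T_Y/T_N)⁴ = (0.667)² × (4.00)⁴ = 113.9.
F_Y/F_N = (L_Y/L_N)/(d_Y/d_N)² = 113.9 / (0.500)² = 455.6.

456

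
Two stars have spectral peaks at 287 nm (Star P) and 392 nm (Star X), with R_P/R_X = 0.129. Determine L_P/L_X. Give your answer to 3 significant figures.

Wien's law gives T ∝ 1/λ_max, so T_P/T_X = λ_X/λ_P = 392/287 = 1.366.
Then L ∝ R²T⁴ gives L_P/L_X = (0.129)² × (1.366)⁴ = 0.01664 × 3.480 = 0.05792.

0.0579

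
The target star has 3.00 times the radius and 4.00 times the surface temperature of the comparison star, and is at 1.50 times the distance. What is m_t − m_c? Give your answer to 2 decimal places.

-7.53

L_t/L_c = (3.00)²(4.00)⁴ = 2304.
F_t/F_c = (L_t/L_c)/(d_t/d_c)² = 2304/2.250 = 1024.
m_t − m_c = −2.5 log₁₀(1024) = -7.53.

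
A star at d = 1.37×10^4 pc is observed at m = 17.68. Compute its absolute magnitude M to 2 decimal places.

M = m − 5 log₁₀(d/10 pc) = 17.68 − 5 log₁₀(1.37×10^4/10)
  = 17.68 − 5 × 3.137 = 17.68 − 15.68 = 2.00.

2.00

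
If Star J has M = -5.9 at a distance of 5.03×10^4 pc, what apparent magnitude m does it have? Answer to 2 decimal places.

12.61

m = M + 5 log₁₀(d/10 pc) = -5.9 + 5 log₁₀(5.03×10^4/10)
  = -5.9 + 5 × 3.702 = -5.9 + 18.51 = 12.61.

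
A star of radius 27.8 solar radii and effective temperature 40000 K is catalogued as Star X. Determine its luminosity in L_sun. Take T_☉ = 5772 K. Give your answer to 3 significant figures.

L/L_☉ = (R/R_☉)² (T/T_☉)⁴ = (27.8)² × (40000/5772)⁴
       = 772.8 × (6.930)⁴ = 772.8 × 2306 = 1.782×10^6.

1.78×10^6 L_sun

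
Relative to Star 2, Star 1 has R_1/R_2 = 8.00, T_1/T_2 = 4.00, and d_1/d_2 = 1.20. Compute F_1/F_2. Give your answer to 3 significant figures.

1.14×10^4

L_1/L_2 = (R_1/R_2)²(T_1/T_2)⁴ = (8.00)² × (4.00)⁴ = 1.638×10^4.
F_1/F_2 = (L_1/L_2)/(d_1/d_2)² = 1.638×10^4 / (1.20)² = 1.138×10^4.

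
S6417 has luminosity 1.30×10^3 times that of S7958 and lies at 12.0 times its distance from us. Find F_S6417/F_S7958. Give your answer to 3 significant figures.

F = L/(4πd²), so F_S6417/F_S7958 = (L_S6417/L_S7958) / (d_S6417/d_S7958)²
= 1.30×10^3 / (12.0)² = 1.30×10^3 / 144.0 = 9.028.

9.03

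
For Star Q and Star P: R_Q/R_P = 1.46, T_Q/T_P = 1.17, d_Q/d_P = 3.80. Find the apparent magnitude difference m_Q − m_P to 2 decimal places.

1.40

L_Q/L_P = (1.46)²(1.17)⁴ = 3.994.
F_Q/F_P = (L_Q/L_P)/(d_Q/d_P)² = 3.994/14.44 = 0.2766.
m_Q − m_P = −2.5 log₁₀(0.2766) = 1.40.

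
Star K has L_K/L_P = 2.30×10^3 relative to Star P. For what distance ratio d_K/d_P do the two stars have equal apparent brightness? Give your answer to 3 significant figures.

Equal flux requires L_K/d_K² = L_P/d_P², so d_K/d_P = √(L_K/L_P)
= √(2.30×10^3) = 47.96.

48.0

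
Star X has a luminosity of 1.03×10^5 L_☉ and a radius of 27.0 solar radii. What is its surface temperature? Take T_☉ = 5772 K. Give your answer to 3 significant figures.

1.99×10^4 K

T/T_☉ = (L/L_☉)^(1/4) / (R/R_☉)^(1/2)
T = 5772 × (1.03×10^5)^(1/4) / √(27.0) = 5772 × 17.91 / 5.196 = 1.990×10^4 K.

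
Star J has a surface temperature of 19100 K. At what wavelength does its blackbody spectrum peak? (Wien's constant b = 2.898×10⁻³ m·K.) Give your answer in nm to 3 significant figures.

λ_max = b/T = 2.898×10⁻³ / 19100 = 1.52×10^-7 m = 151.7 nm.

152 nm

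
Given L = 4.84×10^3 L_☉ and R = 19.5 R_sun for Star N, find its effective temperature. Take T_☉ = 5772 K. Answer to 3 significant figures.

1.09×10^4 K

T/T_☉ = (L/L_☉)^(1/4) / (R/R_☉)^(1/2)
T = 5772 × (4.84×10^3)^(1/4) / √(19.5) = 5772 × 8.341 / 4.416 = 1.090×10^4 K.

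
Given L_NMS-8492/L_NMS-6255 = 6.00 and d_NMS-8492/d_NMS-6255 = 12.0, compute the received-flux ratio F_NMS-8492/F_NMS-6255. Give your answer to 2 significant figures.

F = L/(4πd²), so F_NMS-8492/F_NMS-6255 = (L_NMS-8492/L_NMS-6255) / (d_NMS-8492/d_NMS-6255)²
= 6.00 / (12.0)² = 6.00 / 144.0 = 0.04167.

0.042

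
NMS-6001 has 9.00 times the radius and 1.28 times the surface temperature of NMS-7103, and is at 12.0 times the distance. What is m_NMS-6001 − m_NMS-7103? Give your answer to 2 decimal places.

L_NMS-6001/L_NMS-7103 = (9.00)²(1.28)⁴ = 217.4.
F_NMS-6001/F_NMS-7103 = (L_NMS-6001/L_NMS-7103)/(d_NMS-6001/d_NMS-7103)² = 217.4/144.0 = 1.510.
m_NMS-6001 − m_NMS-7103 = −2.5 log₁₀(1.510) = -0.45.

-0.45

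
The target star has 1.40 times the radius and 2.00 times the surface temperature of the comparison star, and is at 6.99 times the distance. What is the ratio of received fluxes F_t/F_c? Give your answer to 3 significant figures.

0.642

L_t/L_c = (R_t/R_c)²(T_t/T_c)⁴ = (1.40)² × (2.00)⁴ = 31.36.
F_t/F_c = (L_t/L_c)/(d_t/d_c)² = 31.36 / (6.99)² = 0.6418.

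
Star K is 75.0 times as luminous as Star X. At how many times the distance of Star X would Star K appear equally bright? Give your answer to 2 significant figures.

8.7

Equal flux requires L_K/d_K² = L_X/d_X², so d_K/d_X = √(L_K/L_X)
= √(75.0) = 8.660.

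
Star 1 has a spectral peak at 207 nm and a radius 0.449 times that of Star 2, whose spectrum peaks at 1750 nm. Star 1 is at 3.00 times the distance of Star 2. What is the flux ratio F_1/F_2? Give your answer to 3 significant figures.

Wien's law: T_1/T_2 = λ_2/λ_1 = 1750/207 = 8.454.
L_1/L_2 = (R_1/R_2)²(T_1/T_2)⁴ = (0.449)²(8.454)⁴ = 1030.
F_1/F_2 = (L_1/L_2)/(d_1/d_2)² = 1030/(3.00)² = 114.4.

114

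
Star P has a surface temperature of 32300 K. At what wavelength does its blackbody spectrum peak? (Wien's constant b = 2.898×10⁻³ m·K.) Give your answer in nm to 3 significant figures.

89.7 nm

λ_max = b/T = 2.898×10⁻³ / 32300 = 8.97×10^-8 m = 89.72 nm.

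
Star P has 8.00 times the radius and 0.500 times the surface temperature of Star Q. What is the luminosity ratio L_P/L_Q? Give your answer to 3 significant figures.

From the Stefan–Boltzmann law, L ∝ R²T⁴, so
L_P/L_Q = (R_P/R_Q)² (T_P/T_Q)⁴ = (8.00)² × (0.500)⁴ = 64.00 × 0.06250 = 4.000.

4.00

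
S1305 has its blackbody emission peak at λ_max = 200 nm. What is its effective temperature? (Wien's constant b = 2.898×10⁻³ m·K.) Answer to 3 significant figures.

T = b/λ_max = 2.898×10⁻³ / (200×10⁻⁹) = 1.449×10^4 K.

1.45×10^4 K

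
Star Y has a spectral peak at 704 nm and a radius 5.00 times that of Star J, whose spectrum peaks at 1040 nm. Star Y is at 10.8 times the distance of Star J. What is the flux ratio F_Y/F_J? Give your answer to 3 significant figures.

1.02

Wien's law: T_Y/T_J = λ_J/λ_Y = 1040/704 = 1.477.
L_Y/L_J = (R_Y/R_J)²(T_Y/T_J)⁴ = (5.00)²(1.477)⁴ = 119.1.
F_Y/F_J = (L_Y/L_J)/(d_Y/d_J)² = 119.1/(10.8)² = 1.021.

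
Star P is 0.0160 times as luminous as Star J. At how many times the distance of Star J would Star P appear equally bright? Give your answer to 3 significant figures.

Equal flux requires L_P/d_P² = L_J/d_J², so d_P/d_J = √(L_P/L_J)
= √(0.0160) = 0.1265.

0.126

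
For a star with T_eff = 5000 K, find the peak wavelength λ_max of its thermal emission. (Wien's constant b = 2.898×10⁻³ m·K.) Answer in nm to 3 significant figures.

580 nm

λ_max = b/T = 2.898×10⁻³ / 5000 = 5.80×10^-7 m = 579.6 nm.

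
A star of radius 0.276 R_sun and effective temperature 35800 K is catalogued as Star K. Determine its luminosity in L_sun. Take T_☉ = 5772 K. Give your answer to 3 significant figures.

L/L_☉ = (R/R_☉)² (T/T_☉)⁴ = (0.276)² × (35800/5772)⁴
       = 0.07618 × (6.202)⁴ = 0.07618 × 1480 = 112.7.

113 L_sun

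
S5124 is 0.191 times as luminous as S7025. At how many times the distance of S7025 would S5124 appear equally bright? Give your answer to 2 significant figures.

Equal flux requires L_S5124/d_S5124² = L_S7025/d_S7025², so d_S5124/d_S7025 = √(L_S5124/L_S7025)
= √(0.191) = 0.4370.

0.44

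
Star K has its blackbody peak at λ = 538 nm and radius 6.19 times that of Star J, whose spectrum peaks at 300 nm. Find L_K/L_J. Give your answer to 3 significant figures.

3.70

Wien's law gives T ∝ 1/λ_max, so T_K/T_J = λ_J/λ_K = 300/538 = 0.5576.
Then L ∝ R²T⁴ gives L_K/L_J = (6.19)² × (0.5576)⁴ = 38.32 × 0.09668 = 3.705.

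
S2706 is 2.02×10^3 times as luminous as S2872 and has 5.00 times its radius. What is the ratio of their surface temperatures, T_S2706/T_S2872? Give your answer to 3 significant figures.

3.00

L ∝ R²T⁴ gives T ∝ (L/R²)^(1/4), so
T_S2706/T_S2872 = (2.02×10^3 / 5.00²)^(1/4) = (80.80)^(1/4) = 2.998.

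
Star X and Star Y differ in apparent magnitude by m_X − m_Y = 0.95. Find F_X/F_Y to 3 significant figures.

F_X/F_Y = 10^(−(m_X − m_Y)/2.5) = 10^(-0.95/2.5) = 10^-0.380 = 0.4169.

0.417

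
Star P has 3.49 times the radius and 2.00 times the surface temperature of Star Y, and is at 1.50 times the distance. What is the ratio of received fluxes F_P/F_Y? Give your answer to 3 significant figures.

86.6

L_P/L_Y = (R_P/R_Y)²(T_P/T_Y)⁴ = (3.49)² × (2.00)⁴ = 194.9.
F_P/F_Y = (L_P/L_Y)/(d_P/d_Y)² = 194.9 / (1.50)² = 86.61.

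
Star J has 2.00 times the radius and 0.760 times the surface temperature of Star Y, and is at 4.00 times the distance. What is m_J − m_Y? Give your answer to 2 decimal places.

2.70

L_J/L_Y = (2.00)²(0.760)⁴ = 1.334.
F_J/F_Y = (L_J/L_Y)/(d_J/d_Y)² = 1.334/16.00 = 0.08341.
m_J − m_Y = −2.5 log₁₀(0.08341) = 2.70.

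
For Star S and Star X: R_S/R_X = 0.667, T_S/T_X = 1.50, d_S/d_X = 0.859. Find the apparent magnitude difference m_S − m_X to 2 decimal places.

L_S/L_X = (0.667)²(1.50)⁴ = 2.252.
F_S/F_X = (L_S/L_X)/(d_S/d_X)² = 2.252/0.7379 = 3.052.
m_S − m_X = −2.5 log₁₀(3.052) = -1.21.

-1.21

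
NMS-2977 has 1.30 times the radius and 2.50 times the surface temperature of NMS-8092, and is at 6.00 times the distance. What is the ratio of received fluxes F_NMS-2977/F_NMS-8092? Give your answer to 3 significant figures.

1.83

L_NMS-2977/L_NMS-8092 = (R_NMS-2977/R_NMS-8092)²(T_NMS-2977/T_NMS-8092)⁴ = (1.30)² × (2.50)⁴ = 66.02.
F_NMS-2977/F_NMS-8092 = (L_NMS-2977/L_NMS-8092)/(d_NMS-2977/d_NMS-8092)² = 66.02 / (6.00)² = 1.834.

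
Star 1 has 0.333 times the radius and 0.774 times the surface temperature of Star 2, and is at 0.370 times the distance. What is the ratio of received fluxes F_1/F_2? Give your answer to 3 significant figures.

0.291

L_1/L_2 = (R_1/R_2)²(T_1/T_2)⁴ = (0.333)² × (0.774)⁴ = 0.03980.
F_1/F_2 = (L_1/L_2)/(d_1/d_2)² = 0.03980 / (0.370)² = 0.2907.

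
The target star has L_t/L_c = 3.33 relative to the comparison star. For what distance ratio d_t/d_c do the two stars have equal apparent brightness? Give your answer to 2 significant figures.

1.8

Equal flux requires L_t/d_t² = L_c/d_c², so d_t/d_c = √(L_t/L_c)
= √(3.33) = 1.825.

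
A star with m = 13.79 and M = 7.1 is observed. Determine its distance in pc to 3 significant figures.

m − M = 5 log₁₀(d/10 pc)
13.79 − (7.1) = 6.69 = 5 log₁₀(d/10)
d = 10 × 10^(6.69/5) = 10 × 10^1.338 = 217.8 pc.

218 pc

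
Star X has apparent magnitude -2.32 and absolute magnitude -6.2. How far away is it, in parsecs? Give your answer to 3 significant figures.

59.7 pc

m − M = 5 log₁₀(d/10 pc)
-2.32 − (-6.2) = 3.88 = 5 log₁₀(d/10)
d = 10 × 10^(3.88/5) = 10 × 10^0.776 = 59.70 pc.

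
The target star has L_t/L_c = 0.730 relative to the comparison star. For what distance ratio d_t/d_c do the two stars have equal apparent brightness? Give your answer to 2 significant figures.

Equal flux requires L_t/d_t² = L_c/d_c², so d_t/d_c = √(L_t/L_c)
= √(0.730) = 0.8544.

0.85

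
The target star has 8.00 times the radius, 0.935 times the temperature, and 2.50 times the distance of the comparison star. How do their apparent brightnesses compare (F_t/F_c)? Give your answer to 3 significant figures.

L_t/L_c = (R_t/R_c)²(T_t/T_c)⁴ = (8.00)² × (0.935)⁴ = 48.91.
F_t/F_c = (L_t/L_c)/(d_t/d_c)² = 48.91 / (2.50)² = 7.826.

7.83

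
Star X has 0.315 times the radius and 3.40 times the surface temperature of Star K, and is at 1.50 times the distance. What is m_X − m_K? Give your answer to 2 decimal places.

-1.93

L_X/L_K = (0.315)²(3.40)⁴ = 13.26.
F_X/F_K = (L_X/L_K)/(d_X/d_K)² = 13.26/2.250 = 5.893.
m_X − m_K = −2.5 log₁₀(5.893) = -1.93.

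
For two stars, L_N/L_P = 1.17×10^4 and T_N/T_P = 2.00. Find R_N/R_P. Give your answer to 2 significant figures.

27

L ∝ R²T⁴ gives R ∝ √L / T², so
R_N/R_P = √(1.17×10^4) / (2.00)² = 108.2 / 4.000 = 27.04.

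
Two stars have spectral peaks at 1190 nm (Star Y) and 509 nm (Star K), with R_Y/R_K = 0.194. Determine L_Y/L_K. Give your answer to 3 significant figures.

0.00126

Wien's law gives T ∝ 1/λ_max, so T_Y/T_K = λ_K/λ_Y = 509/1190 = 0.4277.
Then L ∝ R²T⁴ gives L_Y/L_K = (0.194)² × (0.4277)⁴ = 0.03764 × 0.03347 = 0.001260.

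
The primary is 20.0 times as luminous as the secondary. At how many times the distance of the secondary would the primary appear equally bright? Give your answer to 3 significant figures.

4.47

Equal flux requires L_p/d_p² = L_s/d_s², so d_p/d_s = √(L_p/L_s)
= √(20.0) = 4.472.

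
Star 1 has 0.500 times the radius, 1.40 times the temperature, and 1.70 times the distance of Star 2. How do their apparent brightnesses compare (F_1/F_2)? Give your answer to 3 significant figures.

0.332

L_1/L_2 = (R_1/R_2)²(T_1/T_2)⁴ = (0.500)² × (1.40)⁴ = 0.9604.
F_1/F_2 = (L_1/L_2)/(d_1/d_2)² = 0.9604 / (1.70)² = 0.3323.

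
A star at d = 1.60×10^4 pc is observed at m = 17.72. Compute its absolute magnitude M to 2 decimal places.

M = m − 5 log₁₀(d/10 pc) = 17.72 − 5 log₁₀(1.60×10^4/10)
  = 17.72 − 5 × 3.204 = 17.72 − 16.02 = 1.70.

1.70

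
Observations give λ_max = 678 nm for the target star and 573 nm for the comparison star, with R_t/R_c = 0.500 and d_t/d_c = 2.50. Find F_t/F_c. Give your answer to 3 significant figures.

0.0204

Wien's law: T_t/T_c = λ_c/λ_t = 573/678 = 0.8451.
L_t/L_c = (R_t/R_c)²(T_t/T_c)⁴ = (0.500)²(0.8451)⁴ = 0.1275.
F_t/F_c = (L_t/L_c)/(d_t/d_c)² = 0.1275/(2.50)² = 0.02041.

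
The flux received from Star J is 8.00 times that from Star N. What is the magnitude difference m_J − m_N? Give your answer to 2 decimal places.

-2.26

m_J − m_N = −2.5 log₁₀(F_J/F_N) = −2.5 log₁₀(8.00) = −2.5 × (0.903) = -2.258.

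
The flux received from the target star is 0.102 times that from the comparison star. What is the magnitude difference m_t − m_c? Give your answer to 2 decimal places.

m_t − m_c = −2.5 log₁₀(F_t/F_c) = −2.5 log₁₀(0.102) = −2.5 × (-0.991) = 2.478.

2.48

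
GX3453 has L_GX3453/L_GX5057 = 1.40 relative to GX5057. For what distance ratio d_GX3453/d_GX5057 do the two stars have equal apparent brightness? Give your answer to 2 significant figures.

1.2

Equal flux requires L_GX3453/d_GX3453² = L_GX5057/d_GX5057², so d_GX3453/d_GX5057 = √(L_GX3453/L_GX5057)
= √(1.40) = 1.183.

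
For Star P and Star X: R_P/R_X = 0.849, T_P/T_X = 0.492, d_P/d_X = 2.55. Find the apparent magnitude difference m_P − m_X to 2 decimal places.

5.47

L_P/L_X = (0.849)²(0.492)⁴ = 0.04224.
F_P/F_X = (L_P/L_X)/(d_P/d_X)² = 0.04224/6.502 = 0.006495.
m_P − m_X = −2.5 log₁₀(0.006495) = 5.47.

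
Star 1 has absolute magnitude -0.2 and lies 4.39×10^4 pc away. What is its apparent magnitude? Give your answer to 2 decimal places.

18.01

m = M + 5 log₁₀(d/10 pc) = -0.2 + 5 log₁₀(4.39×10^4/10)
  = -0.2 + 5 × 3.642 = -0.2 + 18.21 = 18.01.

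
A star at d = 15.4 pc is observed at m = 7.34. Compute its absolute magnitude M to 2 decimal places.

6.40

M = m − 5 log₁₀(d/10 pc) = 7.34 − 5 log₁₀(15.4/10)
  = 7.34 − 5 × 0.188 = 7.34 − 0.94 = 6.40.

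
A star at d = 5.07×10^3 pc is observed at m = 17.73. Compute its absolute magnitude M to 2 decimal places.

M = m − 5 log₁₀(d/10 pc) = 17.73 − 5 log₁₀(5.07×10^3/10)
  = 17.73 − 5 × 2.705 = 17.73 − 13.53 = 4.20.

4.20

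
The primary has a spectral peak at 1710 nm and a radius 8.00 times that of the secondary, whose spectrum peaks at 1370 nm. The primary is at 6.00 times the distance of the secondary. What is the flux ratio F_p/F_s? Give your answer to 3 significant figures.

0.732

Wien's law: T_p/T_s = λ_s/λ_p = 1370/1710 = 0.8012.
L_p/L_s = (R_p/R_s)²(T_p/T_s)⁴ = (8.00)²(0.8012)⁴ = 26.37.
F_p/F_s = (L_p/L_s)/(d_p/d_s)² = 26.37/(6.00)² = 0.7324.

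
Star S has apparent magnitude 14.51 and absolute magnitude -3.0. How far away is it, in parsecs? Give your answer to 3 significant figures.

m − M = 5 log₁₀(d/10 pc)
14.51 − (-3.0) = 17.51 = 5 log₁₀(d/10)
d = 10 × 10^(17.51/5) = 10 × 10^3.502 = 3.177×10^4 pc.

3.18×10^4 pc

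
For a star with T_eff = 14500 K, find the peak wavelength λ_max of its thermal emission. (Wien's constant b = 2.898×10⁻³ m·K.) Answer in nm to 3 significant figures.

λ_max = b/T = 2.898×10⁻³ / 14500 = 2.00×10^-7 m = 199.9 nm.

200 nm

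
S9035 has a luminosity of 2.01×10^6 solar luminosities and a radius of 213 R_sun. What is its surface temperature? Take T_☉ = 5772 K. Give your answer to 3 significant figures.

T/T_☉ = (L/L_☉)^(1/4) / (R/R_☉)^(1/2)
T = 5772 × (2.01×10^6)^(1/4) / √(213) = 5772 × 37.65 / 14.59 = 1.489×10^4 K.

1.49×10^4 K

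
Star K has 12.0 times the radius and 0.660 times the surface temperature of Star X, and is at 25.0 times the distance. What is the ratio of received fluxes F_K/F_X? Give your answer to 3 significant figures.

L_K/L_X = (R_K/R_X)²(T_K/T_X)⁴ = (12.0)² × (0.660)⁴ = 27.32.
F_K/F_X = (L_K/L_X)/(d_K/d_X)² = 27.32 / (25.0)² = 0.04372.

0.0437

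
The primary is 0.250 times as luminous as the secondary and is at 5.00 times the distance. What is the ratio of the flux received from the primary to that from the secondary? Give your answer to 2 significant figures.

F = L/(4πd²), so F_p/F_s = (L_p/L_s) / (d_p/d_s)²
= 0.250 / (5.00)² = 0.250 / 25.00 = 0.01000.

0.010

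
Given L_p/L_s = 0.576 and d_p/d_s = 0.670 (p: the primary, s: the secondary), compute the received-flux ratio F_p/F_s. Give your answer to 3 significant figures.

1.28

F = L/(4πd²), so F_p/F_s = (L_p/L_s) / (d_p/d_s)²
= 0.576 / (0.670)² = 0.576 / 0.4489 = 1.283.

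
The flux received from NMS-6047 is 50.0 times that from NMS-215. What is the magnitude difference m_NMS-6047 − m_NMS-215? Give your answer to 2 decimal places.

m_NMS-6047 − m_NMS-215 = −2.5 log₁₀(F_NMS-6047/F_NMS-215) = −2.5 log₁₀(50.0) = −2.5 × (1.699) = -4.247.

-4.25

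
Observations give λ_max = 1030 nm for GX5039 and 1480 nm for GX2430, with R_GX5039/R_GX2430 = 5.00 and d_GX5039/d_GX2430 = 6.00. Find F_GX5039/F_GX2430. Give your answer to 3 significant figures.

Wien's law: T_GX5039/T_GX2430 = λ_GX2430/λ_GX5039 = 1480/1030 = 1.437.
L_GX5039/L_GX2430 = (R_GX5039/R_GX2430)²(T_GX5039/T_GX2430)⁴ = (5.00)²(1.437)⁴ = 106.6.
F_GX5039/F_GX2430 = (L_GX5039/L_GX2430)/(d_GX5039/d_GX2430)² = 106.6/(6.00)² = 2.960.

2.96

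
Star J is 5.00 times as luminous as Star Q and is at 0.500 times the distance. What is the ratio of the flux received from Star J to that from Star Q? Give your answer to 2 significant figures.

F = L/(4πd²), so F_J/F_Q = (L_J/L_Q) / (d_J/d_Q)²
= 5.00 / (0.500)² = 5.00 / 0.2500 = 20.00.

20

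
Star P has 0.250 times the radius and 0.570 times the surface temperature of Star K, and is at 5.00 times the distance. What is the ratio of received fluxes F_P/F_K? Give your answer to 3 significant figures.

L_P/L_K = (R_P/R_K)²(T_P/T_K)⁴ = (0.250)² × (0.570)⁴ = 0.006598.
F_P/F_K = (L_P/L_K)/(d_P/d_K)² = 0.006598 / (5.00)² = 2.639×10^-4.

2.64×10^-4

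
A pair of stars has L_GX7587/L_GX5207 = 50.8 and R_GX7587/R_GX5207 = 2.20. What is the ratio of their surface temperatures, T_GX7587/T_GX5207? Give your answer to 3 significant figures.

1.80

L ∝ R²T⁴ gives T ∝ (L/R²)^(1/4), so
T_GX7587/T_GX5207 = (50.8 / 2.20²)^(1/4) = (10.50)^(1/4) = 1.800.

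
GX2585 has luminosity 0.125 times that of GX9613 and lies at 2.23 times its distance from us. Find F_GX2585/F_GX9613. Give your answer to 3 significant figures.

F = L/(4πd²), so F_GX2585/F_GX9613 = (L_GX2585/L_GX9613) / (d_GX2585/d_GX9613)²
= 0.125 / (2.23)² = 0.125 / 4.973 = 0.02514.

0.0251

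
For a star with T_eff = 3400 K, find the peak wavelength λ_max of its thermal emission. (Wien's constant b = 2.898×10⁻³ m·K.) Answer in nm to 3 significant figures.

852 nm

λ_max = b/T = 2.898×10⁻³ / 3400 = 8.52×10^-7 m = 852.4 nm.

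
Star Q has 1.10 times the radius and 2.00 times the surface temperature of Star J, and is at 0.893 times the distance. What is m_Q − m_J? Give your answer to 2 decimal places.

L_Q/L_J = (1.10)²(2.00)⁴ = 19.36.
F_Q/F_J = (L_Q/L_J)/(d_Q/d_J)² = 19.36/0.7974 = 24.28.
m_Q − m_J = −2.5 log₁₀(24.28) = -3.46.

-3.46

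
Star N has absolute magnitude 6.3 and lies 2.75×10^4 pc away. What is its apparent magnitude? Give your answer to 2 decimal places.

23.50

m = M + 5 log₁₀(d/10 pc) = 6.3 + 5 log₁₀(2.75×10^4/10)
  = 6.3 + 5 × 3.439 = 6.3 + 17.20 = 23.50.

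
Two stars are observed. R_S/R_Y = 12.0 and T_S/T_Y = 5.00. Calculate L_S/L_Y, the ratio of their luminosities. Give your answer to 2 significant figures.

From the Stefan–Boltzmann law, L ∝ R²T⁴, so
L_S/L_Y = (R_S/R_Y)² (T_S/T_Y)⁴ = (12.0)² × (5.00)⁴ = 144.0 × 625.0 = 9.000×10^4.

9.0×10^4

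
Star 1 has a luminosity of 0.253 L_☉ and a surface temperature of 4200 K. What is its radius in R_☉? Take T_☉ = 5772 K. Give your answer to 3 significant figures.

R/R_☉ = √(L/L_☉) / (T/T_☉)² = √(0.253) / (0.7277)²
       = 0.5030 / 0.5295 = 0.9500.

0.950 R_☉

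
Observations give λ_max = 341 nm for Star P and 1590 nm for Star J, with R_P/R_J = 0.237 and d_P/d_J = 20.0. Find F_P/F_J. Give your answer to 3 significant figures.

Wien's law: T_P/T_J = λ_J/λ_P = 1590/341 = 4.663.
L_P/L_J = (R_P/R_J)²(T_P/T_J)⁴ = (0.237)²(4.663)⁴ = 26.55.
F_P/F_J = (L_P/L_J)/(d_P/d_J)² = 26.55/(20.0)² = 0.06638.

0.0664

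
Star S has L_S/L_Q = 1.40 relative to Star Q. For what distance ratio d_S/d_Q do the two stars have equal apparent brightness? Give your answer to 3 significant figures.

1.18

Equal flux requires L_S/d_S² = L_Q/d_Q², so d_S/d_Q = √(L_S/L_Q)
= √(1.40) = 1.183.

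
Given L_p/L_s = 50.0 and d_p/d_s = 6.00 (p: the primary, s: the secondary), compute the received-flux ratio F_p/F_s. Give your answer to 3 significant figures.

1.39

F = L/(4πd²), so F_p/F_s = (L_p/L_s) / (d_p/d_s)²
= 50.0 / (6.00)² = 50.0 / 36.00 = 1.389.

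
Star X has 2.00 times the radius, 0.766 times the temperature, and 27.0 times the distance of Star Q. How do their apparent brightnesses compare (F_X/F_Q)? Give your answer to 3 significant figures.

0.00189

L_X/L_Q = (R_X/R_Q)²(T_X/T_Q)⁴ = (2.00)² × (0.766)⁴ = 1.377.
F_X/F_Q = (L_X/L_Q)/(d_X/d_Q)² = 1.377 / (27.0)² = 0.001889.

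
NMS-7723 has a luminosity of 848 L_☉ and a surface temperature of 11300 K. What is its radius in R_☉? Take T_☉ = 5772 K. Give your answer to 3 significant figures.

7.60 R_☉

R/R_☉ = √(L/L_☉) / (T/T_☉)² = √(848) / (1.958)²
       = 29.12 / 3.833 = 7.598.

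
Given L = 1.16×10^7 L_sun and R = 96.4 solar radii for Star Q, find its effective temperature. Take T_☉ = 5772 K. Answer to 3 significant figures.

T/T_☉ = (L/L_☉)^(1/4) / (R/R_☉)^(1/2)
T = 5772 × (1.16×10^7)^(1/4) / √(96.4) = 5772 × 58.36 / 9.818 = 3.431×10^4 K.

3.43×10^4 K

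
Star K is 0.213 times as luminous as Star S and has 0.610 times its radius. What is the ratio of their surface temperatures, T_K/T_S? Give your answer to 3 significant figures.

0.870

L ∝ R²T⁴ gives T ∝ (L/R²)^(1/4), so
T_K/T_S = (0.213 / 0.610²)^(1/4) = (0.5724)^(1/4) = 0.8698.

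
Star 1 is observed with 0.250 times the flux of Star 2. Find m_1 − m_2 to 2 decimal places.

1.51

m_1 − m_2 = −2.5 log₁₀(F_1/F_2) = −2.5 log₁₀(0.250) = −2.5 × (-0.602) = 1.505.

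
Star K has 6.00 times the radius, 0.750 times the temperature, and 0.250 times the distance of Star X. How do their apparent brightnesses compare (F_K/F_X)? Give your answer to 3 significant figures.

182

L_K/L_X = (R_K/R_X)²(T_K/T_X)⁴ = (6.00)² × (0.750)⁴ = 11.39.
F_K/F_X = (L_K/L_X)/(d_K/d_X)² = 11.39 / (0.250)² = 182.2.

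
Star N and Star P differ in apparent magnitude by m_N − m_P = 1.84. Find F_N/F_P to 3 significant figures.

0.184

F_N/F_P = 10^(−(m_N − m_P)/2.5) = 10^(-1.84/2.5) = 10^-0.736 = 0.1837.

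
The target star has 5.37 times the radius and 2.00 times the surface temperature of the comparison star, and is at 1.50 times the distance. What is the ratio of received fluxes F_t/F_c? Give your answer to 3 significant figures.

L_t/L_c = (R_t/R_c)²(T_t/T_c)⁴ = (5.37)² × (2.00)⁴ = 461.4.
F_t/F_c = (L_t/L_c)/(d_t/d_c)² = 461.4 / (1.50)² = 205.1.

205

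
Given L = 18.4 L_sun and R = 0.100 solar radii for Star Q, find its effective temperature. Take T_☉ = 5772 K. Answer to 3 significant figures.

T/T_☉ = (L/L_☉)^(1/4) / (R/R_☉)^(1/2)
T = 5772 × (18.4)^(1/4) / √(0.100) = 5772 × 2.071 / 0.3162 = 3.780×10^4 K.

3.78×10^4 K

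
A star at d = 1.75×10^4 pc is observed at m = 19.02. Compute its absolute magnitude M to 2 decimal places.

M = m − 5 log₁₀(d/10 pc) = 19.02 − 5 log₁₀(1.75×10^4/10)
  = 19.02 − 5 × 3.243 = 19.02 − 16.22 = 2.80.

2.80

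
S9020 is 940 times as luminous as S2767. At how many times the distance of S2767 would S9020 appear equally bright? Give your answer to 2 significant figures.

31

Equal flux requires L_S9020/d_S9020² = L_S2767/d_S2767², so d_S9020/d_S2767 = √(L_S9020/L_S2767)
= √(940) = 30.66.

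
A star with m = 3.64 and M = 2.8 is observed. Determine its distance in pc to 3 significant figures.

m − M = 5 log₁₀(d/10 pc)
3.64 − (2.8) = 0.84 = 5 log₁₀(d/10)
d = 10 × 10^(0.84/5) = 10 × 10^0.168 = 14.72 pc.

14.7 pc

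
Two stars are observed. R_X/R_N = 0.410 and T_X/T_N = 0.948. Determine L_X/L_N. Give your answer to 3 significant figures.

From the Stefan–Boltzmann law, L ∝ R²T⁴, so
L_X/L_N = (R_X/R_N)² (T_X/T_N)⁴ = (0.410)² × (0.948)⁴ = 0.1681 × 0.8077 = 0.1358.

0.136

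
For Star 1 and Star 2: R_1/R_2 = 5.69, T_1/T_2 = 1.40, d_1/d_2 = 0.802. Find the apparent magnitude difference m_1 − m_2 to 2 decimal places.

L_1/L_2 = (5.69)²(1.40)⁴ = 124.4.
F_1/F_2 = (L_1/L_2)/(d_1/d_2)² = 124.4/0.6432 = 193.4.
m_1 − m_2 = −2.5 log₁₀(193.4) = -5.72.

-5.72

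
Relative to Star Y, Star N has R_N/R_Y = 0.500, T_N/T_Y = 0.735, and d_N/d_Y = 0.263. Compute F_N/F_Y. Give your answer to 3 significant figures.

L_N/L_Y = (R_N/R_Y)²(T_N/T_Y)⁴ = (0.500)² × (0.735)⁴ = 0.07296.
F_N/F_Y = (L_N/L_Y)/(d_N/d_Y)² = 0.07296 / (0.263)² = 1.055.

1.05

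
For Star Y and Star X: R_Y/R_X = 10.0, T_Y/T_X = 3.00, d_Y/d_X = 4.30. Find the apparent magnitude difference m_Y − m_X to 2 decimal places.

-6.60

L_Y/L_X = (10.0)²(3.00)⁴ = 8100.
F_Y/F_X = (L_Y/L_X)/(d_Y/d_X)² = 8100/18.49 = 438.1.
m_Y − m_X = −2.5 log₁₀(438.1) = -6.60.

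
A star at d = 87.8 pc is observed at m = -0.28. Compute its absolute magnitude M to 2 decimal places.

-5.00

M = m − 5 log₁₀(d/10 pc) = -0.28 − 5 log₁₀(87.8/10)
  = -0.28 − 5 × 0.943 = -0.28 − 4.72 = -5.00.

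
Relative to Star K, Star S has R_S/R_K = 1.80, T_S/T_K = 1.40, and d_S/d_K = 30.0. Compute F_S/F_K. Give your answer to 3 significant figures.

L_S/L_K = (R_S/R_K)²(T_S/T_K)⁴ = (1.80)² × (1.40)⁴ = 12.45.
F_S/F_K = (L_S/L_K)/(d_S/d_K)² = 12.45 / (30.0)² = 0.01383.

0.0138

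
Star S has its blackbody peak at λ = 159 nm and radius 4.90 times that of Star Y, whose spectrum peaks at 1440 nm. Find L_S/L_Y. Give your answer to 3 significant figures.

1.62×10^5

Wien's law gives T ∝ 1/λ_max, so T_S/T_Y = λ_Y/λ_S = 1440/159 = 9.057.
Then L ∝ R²T⁴ gives L_S/L_Y = (4.90)² × (9.057)⁴ = 24.01 × 6728 = 1.615×10^5.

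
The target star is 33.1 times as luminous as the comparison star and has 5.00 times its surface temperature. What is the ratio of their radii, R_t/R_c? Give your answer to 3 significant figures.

L ∝ R²T⁴ gives R ∝ √L / T², so
R_t/R_c = √(33.1) / (5.00)² = 5.753 / 25.00 = 0.2301.

0.230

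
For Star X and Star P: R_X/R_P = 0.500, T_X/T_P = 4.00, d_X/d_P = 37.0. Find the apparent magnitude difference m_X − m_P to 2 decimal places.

3.33

L_X/L_P = (0.500)²(4.00)⁴ = 64.00.
F_X/F_P = (L_X/L_P)/(d_X/d_P)² = 64.00/1369 = 0.04675.
m_X − m_P = −2.5 log₁₀(0.04675) = 3.33.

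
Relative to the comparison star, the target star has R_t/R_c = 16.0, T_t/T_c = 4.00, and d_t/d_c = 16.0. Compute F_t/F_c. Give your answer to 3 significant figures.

L_t/L_c = (R_t/R_c)²(T_t/T_c)⁴ = (16.0)² × (4.00)⁴ = 6.554×10^4.
F_t/F_c = (L_t/L_c)/(d_t/d_c)² = 6.554×10^4 / (16.0)² = 256.0.

256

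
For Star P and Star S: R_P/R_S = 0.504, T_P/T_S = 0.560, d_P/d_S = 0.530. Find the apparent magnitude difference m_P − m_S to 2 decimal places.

2.63

L_P/L_S = (0.504)²(0.560)⁴ = 0.02498.
F_P/F_S = (L_P/L_S)/(d_P/d_S)² = 0.02498/0.2809 = 0.08893.
m_P − m_S = −2.5 log₁₀(0.08893) = 2.63.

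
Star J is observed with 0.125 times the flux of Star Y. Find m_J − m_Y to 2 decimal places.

2.26

m_J − m_Y = −2.5 log₁₀(F_J/F_Y) = −2.5 log₁₀(0.125) = −2.5 × (-0.903) = 2.258.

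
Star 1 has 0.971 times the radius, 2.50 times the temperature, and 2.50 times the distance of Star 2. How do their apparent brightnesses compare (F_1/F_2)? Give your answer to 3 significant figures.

5.89

L_1/L_2 = (R_1/R_2)²(T_1/T_2)⁴ = (0.971)² × (2.50)⁴ = 36.83.
F_1/F_2 = (L_1/L_2)/(d_1/d_2)² = 36.83 / (2.50)² = 5.893.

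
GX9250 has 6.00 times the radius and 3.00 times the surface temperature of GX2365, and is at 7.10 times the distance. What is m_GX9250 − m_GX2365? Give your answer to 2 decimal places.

-4.41

L_GX9250/L_GX2365 = (6.00)²(3.00)⁴ = 2916.
F_GX9250/F_GX2365 = (L_GX9250/L_GX2365)/(d_GX9250/d_GX2365)² = 2916/50.41 = 57.85.
m_GX9250 − m_GX2365 = −2.5 log₁₀(57.85) = -4.41.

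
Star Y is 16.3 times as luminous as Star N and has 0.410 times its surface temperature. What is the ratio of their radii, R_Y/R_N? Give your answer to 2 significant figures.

L ∝ R²T⁴ gives R ∝ √L / T², so
R_Y/R_N = √(16.3) / (0.410)² = 4.037 / 0.1681 = 24.02.

24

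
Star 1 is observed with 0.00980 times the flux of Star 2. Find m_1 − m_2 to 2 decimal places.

5.02

m_1 − m_2 = −2.5 log₁₀(F_1/F_2) = −2.5 log₁₀(0.00980) = −2.5 × (-2.009) = 5.022.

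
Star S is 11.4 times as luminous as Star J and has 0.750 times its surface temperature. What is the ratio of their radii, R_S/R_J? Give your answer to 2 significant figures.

6.0

L ∝ R²T⁴ gives R ∝ √L / T², so
R_S/R_J = √(11.4) / (0.750)² = 3.376 / 0.5625 = 6.002.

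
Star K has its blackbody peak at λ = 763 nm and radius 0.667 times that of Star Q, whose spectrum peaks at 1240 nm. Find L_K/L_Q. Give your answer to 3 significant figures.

Wien's law gives T ∝ 1/λ_max, so T_K/T_Q = λ_Q/λ_K = 1240/763 = 1.625.
Then L ∝ R²T⁴ gives L_K/L_Q = (0.667)² × (1.625)⁴ = 0.4449 × 6.976 = 3.103.

3.10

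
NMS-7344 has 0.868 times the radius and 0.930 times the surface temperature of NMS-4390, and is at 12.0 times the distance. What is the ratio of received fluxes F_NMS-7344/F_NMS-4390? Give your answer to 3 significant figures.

L_NMS-7344/L_NMS-4390 = (R_NMS-7344/R_NMS-4390)²(T_NMS-7344/T_NMS-4390)⁴ = (0.868)² × (0.930)⁴ = 0.5636.
F_NMS-7344/F_NMS-4390 = (L_NMS-7344/L_NMS-4390)/(d_NMS-7344/d_NMS-4390)² = 0.5636 / (12.0)² = 0.003914.

0.00391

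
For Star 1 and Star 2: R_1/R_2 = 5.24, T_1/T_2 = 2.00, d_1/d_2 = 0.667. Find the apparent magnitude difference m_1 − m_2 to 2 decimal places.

L_1/L_2 = (5.24)²(2.00)⁴ = 439.3.
F_1/F_2 = (L_1/L_2)/(d_1/d_2)² = 439.3/0.4449 = 987.5.
m_1 − m_2 = −2.5 log₁₀(987.5) = -7.49.

-7.49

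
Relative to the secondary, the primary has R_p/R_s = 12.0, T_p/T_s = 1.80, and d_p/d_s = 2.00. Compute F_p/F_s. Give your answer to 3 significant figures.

L_p/L_s = (R_p/R_s)²(T_p/T_s)⁴ = (12.0)² × (1.80)⁴ = 1512.
F_p/F_s = (L_p/L_s)/(d_p/d_s)² = 1512 / (2.00)² = 377.9.

378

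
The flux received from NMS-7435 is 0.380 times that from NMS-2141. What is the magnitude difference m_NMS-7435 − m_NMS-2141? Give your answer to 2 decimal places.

1.05

m_NMS-7435 − m_NMS-2141 = −2.5 log₁₀(F_NMS-7435/F_NMS-2141) = −2.5 log₁₀(0.380) = −2.5 × (-0.420) = 1.051.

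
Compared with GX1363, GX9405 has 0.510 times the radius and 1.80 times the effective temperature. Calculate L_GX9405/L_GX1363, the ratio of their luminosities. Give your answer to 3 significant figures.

2.73

From the Stefan–Boltzmann law, L ∝ R²T⁴, so
L_GX9405/L_GX1363 = (R_GX9405/R_GX1363)² (T_GX9405/T_GX1363)⁴ = (0.510)² × (1.80)⁴ = 0.2601 × 10.50 = 2.730.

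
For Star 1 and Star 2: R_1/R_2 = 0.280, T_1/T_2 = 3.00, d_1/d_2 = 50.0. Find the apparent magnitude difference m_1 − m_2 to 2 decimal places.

L_1/L_2 = (0.280)²(3.00)⁴ = 6.350.
F_1/F_2 = (L_1/L_2)/(d_1/d_2)² = 6.350/2500 = 0.002540.
m_1 − m_2 = −2.5 log₁₀(0.002540) = 6.49.

6.49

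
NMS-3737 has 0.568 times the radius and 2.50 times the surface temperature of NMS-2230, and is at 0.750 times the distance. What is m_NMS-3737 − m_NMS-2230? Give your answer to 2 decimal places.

L_NMS-3737/L_NMS-2230 = (0.568)²(2.50)⁴ = 12.60.
F_NMS-3737/F_NMS-2230 = (L_NMS-3737/L_NMS-2230)/(d_NMS-3737/d_NMS-2230)² = 12.60/0.5625 = 22.40.
m_NMS-3737 − m_NMS-2230 = −2.5 log₁₀(22.40) = -3.38.

-3.38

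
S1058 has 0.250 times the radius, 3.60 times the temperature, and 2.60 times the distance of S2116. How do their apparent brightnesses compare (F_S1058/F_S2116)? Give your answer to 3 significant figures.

1.55

L_S1058/L_S2116 = (R_S1058/R_S2116)²(T_S1058/T_S2116)⁴ = (0.250)² × (3.60)⁴ = 10.50.
F_S1058/F_S2116 = (L_S1058/L_S2116)/(d_S1058/d_S2116)² = 10.50 / (2.60)² = 1.553.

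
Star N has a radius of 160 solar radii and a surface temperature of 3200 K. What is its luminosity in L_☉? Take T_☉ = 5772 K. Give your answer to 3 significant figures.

2.42×10^3 L_☉

L/L_☉ = (R/R_☉)² (T/T_☉)⁴ = (160)² × (3200/5772)⁴
       = 2.560×10^4 × (0.5544)⁴ = 2.560×10^4 × 0.09447 = 2418.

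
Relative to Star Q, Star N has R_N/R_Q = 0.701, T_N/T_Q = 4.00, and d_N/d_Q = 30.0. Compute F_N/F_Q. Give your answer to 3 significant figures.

L_N/L_Q = (R_N/R_Q)²(T_N/T_Q)⁴ = (0.701)² × (4.00)⁴ = 125.8.
F_N/F_Q = (L_N/L_Q)/(d_N/d_Q)² = 125.8 / (30.0)² = 0.1398.

0.140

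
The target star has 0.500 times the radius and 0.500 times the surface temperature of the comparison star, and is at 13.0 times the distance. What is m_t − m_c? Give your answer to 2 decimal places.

10.09

L_t/L_c = (0.500)²(0.500)⁴ = 0.01562.
F_t/F_c = (L_t/L_c)/(d_t/d_c)² = 0.01562/169.0 = 9.246×10^-5.
m_t − m_c = −2.5 log₁₀(9.246×10^-5) = 10.09.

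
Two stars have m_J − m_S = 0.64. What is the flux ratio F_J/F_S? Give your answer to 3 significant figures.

0.555

F_J/F_S = 10^(−(m_J − m_S)/2.5) = 10^(-0.64/2.5) = 10^-0.256 = 0.5546.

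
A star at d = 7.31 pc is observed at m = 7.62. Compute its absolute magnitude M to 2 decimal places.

M = m − 5 log₁₀(d/10 pc) = 7.62 − 5 log₁₀(7.31/10)
  = 7.62 − 5 × -0.136 = 7.62 − -0.68 = 8.30.

8.30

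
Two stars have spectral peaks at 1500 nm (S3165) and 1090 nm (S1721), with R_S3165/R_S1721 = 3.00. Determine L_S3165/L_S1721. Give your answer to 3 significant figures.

Wien's law gives T ∝ 1/λ_max, so T_S3165/T_S1721 = λ_S1721/λ_S3165 = 1090/1500 = 0.7267.
Then L ∝ R²T⁴ gives L_S3165/L_S1721 = (3.00)² × (0.7267)⁴ = 9.000 × 0.2788 = 2.509.

2.51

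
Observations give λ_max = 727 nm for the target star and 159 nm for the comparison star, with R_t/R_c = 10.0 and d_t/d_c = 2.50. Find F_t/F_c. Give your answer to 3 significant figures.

Wien's law: T_t/T_c = λ_c/λ_t = 159/727 = 0.2187.
L_t/L_c = (R_t/R_c)²(T_t/T_c)⁴ = (10.0)²(0.2187)⁴ = 0.2288.
F_t/F_c = (L_t/L_c)/(d_t/d_c)² = 0.2288/(2.50)² = 0.03661.

0.0366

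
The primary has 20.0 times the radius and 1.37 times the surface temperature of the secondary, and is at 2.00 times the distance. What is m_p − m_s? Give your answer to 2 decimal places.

L_p/L_s = (20.0)²(1.37)⁴ = 1409.
F_p/F_s = (L_p/L_s)/(d_p/d_s)² = 1409/4.000 = 352.3.
m_p − m_s = −2.5 log₁₀(352.3) = -6.37.

-6.37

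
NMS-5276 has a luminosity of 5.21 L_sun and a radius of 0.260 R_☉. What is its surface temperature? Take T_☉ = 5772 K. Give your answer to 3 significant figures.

1.71×10^4 K

T/T_☉ = (L/L_☉)^(1/4) / (R/R_☉)^(1/2)
T = 5772 × (5.21)^(1/4) / √(0.260) = 5772 × 1.511 / 0.5099 = 1.710×10^4 K.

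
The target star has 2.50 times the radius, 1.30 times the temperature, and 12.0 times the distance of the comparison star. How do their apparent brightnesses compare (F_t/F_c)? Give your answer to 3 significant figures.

L_t/L_c = (R_t/R_c)²(T_t/T_c)⁴ = (2.50)² × (1.30)⁴ = 17.85.
F_t/F_c = (L_t/L_c)/(d_t/d_c)² = 17.85 / (12.0)² = 0.1240.

0.124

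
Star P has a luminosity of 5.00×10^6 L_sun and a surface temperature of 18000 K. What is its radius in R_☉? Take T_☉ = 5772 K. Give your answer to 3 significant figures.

R/R_☉ = √(L/L_☉) / (T/T_☉)² = √(5.00×10^6) / (3.119)²
       = 2236 / 9.725 = 229.9.

230 R_☉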